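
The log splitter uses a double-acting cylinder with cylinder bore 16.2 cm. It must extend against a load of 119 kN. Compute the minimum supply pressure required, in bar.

P ≈ 57.7 bar

Cap-side area A_cap = π/4 × (16.2 cm)² = 206.1 cm^2
P = F / A = 119 kN / A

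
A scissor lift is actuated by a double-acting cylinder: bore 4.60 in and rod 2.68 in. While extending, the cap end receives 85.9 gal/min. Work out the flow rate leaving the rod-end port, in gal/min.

Cap-side area A_cap = π/4 × (4.60 in)² = 16.62 in^2
Rod-side annular area A_ann = π/4 × (4.60² − 2.68²) = 10.98 in^2
Piston speed v = Q_in/A_cap; rod-end outflow Q_out = v × A_ann = Q_in × A_ann/A_cap.

Q_out ≈ 56.7 gal/min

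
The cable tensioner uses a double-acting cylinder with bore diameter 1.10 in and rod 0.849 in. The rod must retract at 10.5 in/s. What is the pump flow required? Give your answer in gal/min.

Rod-side annular area A_ann = π/4 × (1.10² − 0.849²) = 0.3842 in^2
Q = A × v

Q ≈ 1.05 gal/min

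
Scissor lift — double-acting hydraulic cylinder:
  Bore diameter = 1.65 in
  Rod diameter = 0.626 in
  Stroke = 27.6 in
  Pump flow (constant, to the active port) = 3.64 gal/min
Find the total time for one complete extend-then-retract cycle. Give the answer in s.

Cap-side area A_cap = π/4 × (1.65 in)² = 2.138 in^2
Rod-side annular area A_ann = π/4 × (1.65² − 0.626²) = 1.830 in^2
t_ext = A_cap·L/Q = 4.211 s
t_ret = A_ann·L/Q = 3.605 s
t_cycle = t_ext + t_ret

t ≈ 7.82 s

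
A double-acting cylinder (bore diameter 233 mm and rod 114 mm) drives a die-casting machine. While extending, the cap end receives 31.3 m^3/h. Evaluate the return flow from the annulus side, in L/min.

Q_out ≈ 397 L/min

Cap-side area A_cap = π/4 × (233 mm)² = 42640 mm^2
Rod-side annular area A_ann = π/4 × (233² − 114²) = 32430 mm^2
Piston speed v = Q_in/A_cap; rod-end outflow Q_out = v × A_ann = Q_in × A_ann/A_cap.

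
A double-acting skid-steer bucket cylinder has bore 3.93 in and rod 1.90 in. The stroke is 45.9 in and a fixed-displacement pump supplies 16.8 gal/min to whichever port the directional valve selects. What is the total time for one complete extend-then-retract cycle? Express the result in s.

t ≈ 15.2 s

Cap-side area A_cap = π/4 × (3.93 in)² = 12.13 in^2
Rod-side annular area A_ann = π/4 × (3.93² − 1.90²) = 9.295 in^2
t_ext = A_cap·L/Q = 8.608 s
t_ret = A_ann·L/Q = 6.596 s
t_cycle = t_ext + t_ret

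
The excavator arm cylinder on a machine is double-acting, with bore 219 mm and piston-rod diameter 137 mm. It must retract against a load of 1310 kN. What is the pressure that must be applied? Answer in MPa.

P ≈ 57.1 MPa

Rod-side annular area A_ann = π/4 × (219² − 137²) = 22930 mm^2
Retraction: pressure acts on the annular area.
P = F / A = 1310 kN / A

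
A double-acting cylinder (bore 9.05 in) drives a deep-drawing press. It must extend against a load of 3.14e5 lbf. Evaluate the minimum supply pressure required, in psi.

Cap-side area A_cap = π/4 × (9.05 in)² = 64.33 in^2
P = F / A = 3.14e5 lbf / A

P ≈ 4880 psi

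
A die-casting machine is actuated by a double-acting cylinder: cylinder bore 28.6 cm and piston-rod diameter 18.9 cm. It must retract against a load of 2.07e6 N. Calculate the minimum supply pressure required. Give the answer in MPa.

Rod-side annular area A_ann = π/4 × (28.6² − 18.9²) = 361.9 cm^2
Retraction: pressure acts on the annular area.
P = F / A = 2.07e6 N / A

P ≈ 57.2 MPa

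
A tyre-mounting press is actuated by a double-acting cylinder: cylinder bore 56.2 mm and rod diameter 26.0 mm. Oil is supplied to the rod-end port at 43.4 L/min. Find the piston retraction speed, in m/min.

Rod-side annular area A_ann = π/4 × (56.2² − 26.0²) = 1950 mm^2
Flow into the rod-end port fills the annular volume.
v = Q / A

v ≈ 22.3 m/min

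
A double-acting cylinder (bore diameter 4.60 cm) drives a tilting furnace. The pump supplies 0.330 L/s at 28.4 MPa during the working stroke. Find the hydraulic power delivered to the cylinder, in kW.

W ≈ 9.37 kW

Hydraulic power = P × Q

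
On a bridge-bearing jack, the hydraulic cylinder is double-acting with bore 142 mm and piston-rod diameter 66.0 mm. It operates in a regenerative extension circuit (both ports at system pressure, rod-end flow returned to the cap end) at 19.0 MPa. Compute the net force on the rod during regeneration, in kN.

With equal pressure on both faces, forces on the annular region cancel; the net push is pressure × rod cross-section.
Rod cross-section A_rod = π/4 × (66.0 mm)² = 3421 mm^2
F = P × A_rod

F ≈ 65.0 kN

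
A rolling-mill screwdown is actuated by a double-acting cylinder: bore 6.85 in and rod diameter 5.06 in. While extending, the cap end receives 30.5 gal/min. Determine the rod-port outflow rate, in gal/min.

Q_out ≈ 13.9 gal/min

Cap-side area A_cap = π/4 × (6.85 in)² = 36.85 in^2
Rod-side annular area A_ann = π/4 × (6.85² − 5.06²) = 16.74 in^2
Piston speed v = Q_in/A_cap; rod-end outflow Q_out = v × A_ann = Q_in × A_ann/A_cap.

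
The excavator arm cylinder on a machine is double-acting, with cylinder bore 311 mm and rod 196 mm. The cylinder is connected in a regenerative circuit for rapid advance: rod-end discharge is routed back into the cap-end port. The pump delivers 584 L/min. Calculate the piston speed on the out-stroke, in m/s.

In regeneration the rod-end outflow joins the pump flow into the cap end, so the net volume the pump must supply per unit advance equals the rod cross-section area.
Rod cross-section A_rod = π/4 × (196 mm)² = 30170 mm^2
v = Q_pump / A_rod

v ≈ 0.323 m/s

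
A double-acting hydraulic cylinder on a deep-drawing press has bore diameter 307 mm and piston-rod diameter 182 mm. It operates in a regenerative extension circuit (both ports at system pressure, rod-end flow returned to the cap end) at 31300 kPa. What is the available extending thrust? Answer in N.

With equal pressure on both faces, forces on the annular region cancel; the net push is pressure × rod cross-section.
Rod cross-section A_rod = π/4 × (182 mm)² = 26020 mm^2
F = P × A_rod

F ≈ 8.14e5 N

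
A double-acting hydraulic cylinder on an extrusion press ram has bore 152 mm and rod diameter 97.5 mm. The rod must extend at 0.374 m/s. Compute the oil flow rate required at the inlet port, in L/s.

Q ≈ 6.79 L/s

Cap-side area A_cap = π/4 × (152 mm)² = 18150 mm^2
Q = A × v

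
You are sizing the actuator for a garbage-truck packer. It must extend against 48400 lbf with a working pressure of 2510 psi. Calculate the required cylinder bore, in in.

Extension force acts on the full piston face: F = P × (π/4)D².
D = √(4F / (πP)) = √(4 × 48400 lbf / (π × 2510 psi))

D ≈ 4.95 in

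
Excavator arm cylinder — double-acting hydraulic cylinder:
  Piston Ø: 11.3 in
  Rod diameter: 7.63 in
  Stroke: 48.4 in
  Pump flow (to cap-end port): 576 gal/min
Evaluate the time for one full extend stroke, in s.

Cap-side area A_cap = π/4 × (11.3 in)² = 100.3 in^2
Swept volume V = A × L; t = V / Q = A·L / Q

t ≈ 2.19 s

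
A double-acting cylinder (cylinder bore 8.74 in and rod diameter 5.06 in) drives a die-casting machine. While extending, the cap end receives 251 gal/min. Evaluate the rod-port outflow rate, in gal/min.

Q_out ≈ 167 gal/min

Cap-side area A_cap = π/4 × (8.74 in)² = 59.99 in^2
Rod-side annular area A_ann = π/4 × (8.74² − 5.06²) = 39.89 in^2
Piston speed v = Q_in/A_cap; rod-end outflow Q_out = v × A_ann = Q_in × A_ann/A_cap.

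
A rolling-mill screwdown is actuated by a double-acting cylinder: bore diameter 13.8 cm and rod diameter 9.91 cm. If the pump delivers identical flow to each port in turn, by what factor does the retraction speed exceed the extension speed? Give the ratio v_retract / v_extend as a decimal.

Cap-side area A_cap = π/4 × (13.8 cm)² = 149.6 cm^2
Rod-side annular area A_ann = π/4 × (13.8² − 9.91²) = 72.44 cm^2
For equal Q, v ∝ 1/A, so v_ret/v_ext = A_cap/A_ann.

v_ret/v_ext ≈ 2.06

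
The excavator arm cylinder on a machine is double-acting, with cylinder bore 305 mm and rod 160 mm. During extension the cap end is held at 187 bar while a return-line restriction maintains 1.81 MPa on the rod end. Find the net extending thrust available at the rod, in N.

Cap-side area A_cap = π/4 × (305 mm)² = 73060 mm^2
Rod-side annular area A_ann = π/4 × (305² − 160²) = 52960 mm^2
Net thrust = P_cap·A_cap − P_rod·A_ann = 1.366e6 N − 95850 N

F ≈ 1.27e6 N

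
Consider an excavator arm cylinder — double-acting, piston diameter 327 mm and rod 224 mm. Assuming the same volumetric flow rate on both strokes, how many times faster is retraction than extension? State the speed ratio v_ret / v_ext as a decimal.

Cap-side area A_cap = π/4 × (327 mm)² = 83980 mm^2
Rod-side annular area A_ann = π/4 × (327² − 224²) = 44570 mm^2
For equal Q, v ∝ 1/A, so v_ret/v_ext = A_cap/A_ann.

v_ret/v_ext ≈ 1.88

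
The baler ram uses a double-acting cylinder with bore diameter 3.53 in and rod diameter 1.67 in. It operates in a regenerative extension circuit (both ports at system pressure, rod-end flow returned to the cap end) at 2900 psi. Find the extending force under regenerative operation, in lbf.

With equal pressure on both faces, forces on the annular region cancel; the net push is pressure × rod cross-section.
Rod cross-section A_rod = π/4 × (1.67 in)² = 2.190 in^2
F = P × A_rod

F ≈ 6350 lbf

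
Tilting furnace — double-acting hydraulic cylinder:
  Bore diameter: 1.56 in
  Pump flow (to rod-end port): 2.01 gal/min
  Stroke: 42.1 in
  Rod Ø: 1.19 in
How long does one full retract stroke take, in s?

Rod-side annular area A_ann = π/4 × (1.56² − 1.19²) = 0.7991 in^2
Swept volume V = A × L; t = V / Q = A·L / Q

t ≈ 4.35 s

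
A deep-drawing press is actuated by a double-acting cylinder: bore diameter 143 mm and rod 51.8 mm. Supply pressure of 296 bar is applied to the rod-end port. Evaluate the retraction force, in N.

Rod-side annular area A_ann = π/4 × (143² − 51.8²) = 13950 mm^2
On retraction the pressure acts on the annular area (bore minus rod).
F = P × A_ann

F ≈ 4.13e5 N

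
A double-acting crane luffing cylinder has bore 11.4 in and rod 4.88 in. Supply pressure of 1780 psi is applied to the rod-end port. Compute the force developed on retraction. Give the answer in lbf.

Rod-side annular area A_ann = π/4 × (11.4² − 4.88²) = 83.37 in^2
On retraction the pressure acts on the annular area (bore minus rod).
F = P × A_ann

F ≈ 1.48e5 lbf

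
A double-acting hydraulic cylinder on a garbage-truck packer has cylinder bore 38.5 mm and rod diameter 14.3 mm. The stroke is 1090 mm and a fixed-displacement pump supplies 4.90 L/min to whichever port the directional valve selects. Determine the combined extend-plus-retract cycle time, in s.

t ≈ 28.9 s

Cap-side area A_cap = π/4 × (38.5 mm)² = 1164 mm^2
Rod-side annular area A_ann = π/4 × (38.5² − 14.3²) = 1004 mm^2
t_ext = A_cap·L/Q = 15.54 s
t_ret = A_ann·L/Q = 13.39 s
t_cycle = t_ext + t_ret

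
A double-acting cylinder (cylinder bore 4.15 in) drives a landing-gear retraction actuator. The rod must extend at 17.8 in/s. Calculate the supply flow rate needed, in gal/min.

Cap-side area A_cap = π/4 × (4.15 in)² = 13.53 in^2
Q = A × v

Q ≈ 62.5 gal/min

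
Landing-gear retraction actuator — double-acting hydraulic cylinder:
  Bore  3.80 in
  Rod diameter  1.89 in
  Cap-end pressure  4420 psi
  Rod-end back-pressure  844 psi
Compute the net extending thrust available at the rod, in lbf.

F ≈ 42900 lbf

Cap-side area A_cap = π/4 × (3.80 in)² = 11.34 in^2
Rod-side annular area A_ann = π/4 × (3.80² − 1.89²) = 8.536 in^2
Net thrust = P_cap·A_cap − P_rod·A_ann = 50130 lbf − 7204 lbf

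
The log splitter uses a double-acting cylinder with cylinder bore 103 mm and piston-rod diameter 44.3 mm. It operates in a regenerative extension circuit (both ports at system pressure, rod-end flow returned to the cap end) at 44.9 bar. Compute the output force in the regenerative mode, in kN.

With equal pressure on both faces, forces on the annular region cancel; the net push is pressure × rod cross-section.
Rod cross-section A_rod = π/4 × (44.3 mm)² = 1541 mm^2
F = P × A_rod

F ≈ 6.92 kN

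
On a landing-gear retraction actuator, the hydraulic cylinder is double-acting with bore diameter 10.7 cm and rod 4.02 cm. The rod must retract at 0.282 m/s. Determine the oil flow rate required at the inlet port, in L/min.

Q ≈ 131 L/min

Rod-side annular area A_ann = π/4 × (10.7² − 4.02²) = 77.23 cm^2
Q = A × v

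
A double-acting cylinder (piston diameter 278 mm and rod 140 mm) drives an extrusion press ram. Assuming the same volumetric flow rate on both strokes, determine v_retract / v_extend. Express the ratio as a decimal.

Cap-side area A_cap = π/4 × (278 mm)² = 60700 mm^2
Rod-side annular area A_ann = π/4 × (278² − 140²) = 45300 mm^2
For equal Q, v ∝ 1/A, so v_ret/v_ext = A_cap/A_ann.

v_ret/v_ext ≈ 1.34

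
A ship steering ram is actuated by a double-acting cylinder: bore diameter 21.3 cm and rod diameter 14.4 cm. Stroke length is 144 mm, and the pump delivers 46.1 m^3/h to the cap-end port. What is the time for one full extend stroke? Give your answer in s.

t ≈ 0.401 s

Cap-side area A_cap = π/4 × (21.3 cm)² = 356.3 cm^2
Swept volume V = A × L; t = V / Q = A·L / Q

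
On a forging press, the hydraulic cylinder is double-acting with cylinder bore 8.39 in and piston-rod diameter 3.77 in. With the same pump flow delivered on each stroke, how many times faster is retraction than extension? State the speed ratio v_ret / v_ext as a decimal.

Cap-side area A_cap = π/4 × (8.39 in)² = 55.29 in^2
Rod-side annular area A_ann = π/4 × (8.39² − 3.77²) = 44.12 in^2
For equal Q, v ∝ 1/A, so v_ret/v_ext = A_cap/A_ann.

v_ret/v_ext ≈ 1.25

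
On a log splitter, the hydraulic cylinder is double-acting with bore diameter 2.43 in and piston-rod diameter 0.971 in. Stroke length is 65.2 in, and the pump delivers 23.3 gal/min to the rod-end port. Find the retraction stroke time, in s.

t ≈ 2.83 s

Rod-side annular area A_ann = π/4 × (2.43² − 0.971²) = 3.897 in^2
Swept volume V = A × L; t = V / Q = A·L / Q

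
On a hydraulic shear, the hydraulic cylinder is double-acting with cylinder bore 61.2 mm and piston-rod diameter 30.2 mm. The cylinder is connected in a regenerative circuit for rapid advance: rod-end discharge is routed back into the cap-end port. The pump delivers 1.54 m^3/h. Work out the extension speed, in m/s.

In regeneration the rod-end outflow joins the pump flow into the cap end, so the net volume the pump must supply per unit advance equals the rod cross-section area.
Rod cross-section A_rod = π/4 × (30.2 mm)² = 716.3 mm^2
v = Q_pump / A_rod

v ≈ 0.597 m/s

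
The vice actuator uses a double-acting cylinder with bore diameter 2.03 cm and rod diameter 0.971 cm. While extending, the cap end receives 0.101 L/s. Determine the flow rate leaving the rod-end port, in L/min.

Q_out ≈ 4.67 L/min

Cap-side area A_cap = π/4 × (2.03 cm)² = 3.237 cm^2
Rod-side annular area A_ann = π/4 × (2.03² − 0.971²) = 2.496 cm^2
Piston speed v = Q_in/A_cap; rod-end outflow Q_out = v × A_ann = Q_in × A_ann/A_cap.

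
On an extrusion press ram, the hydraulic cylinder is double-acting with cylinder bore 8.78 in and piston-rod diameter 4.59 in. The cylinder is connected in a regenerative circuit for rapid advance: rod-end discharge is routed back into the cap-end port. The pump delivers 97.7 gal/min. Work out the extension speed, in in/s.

v ≈ 22.7 in/s

In regeneration the rod-end outflow joins the pump flow into the cap end, so the net volume the pump must supply per unit advance equals the rod cross-section area.
Rod cross-section A_rod = π/4 × (4.59 in)² = 16.55 in^2
v = Q_pump / A_rod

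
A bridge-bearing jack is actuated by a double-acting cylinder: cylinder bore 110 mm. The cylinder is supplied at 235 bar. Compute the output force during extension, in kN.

F ≈ 223 kN

Cap-side area A_cap = π/4 × (110 mm)² = 9503 mm^2
F = P × A_cap = 235 bar × A_cap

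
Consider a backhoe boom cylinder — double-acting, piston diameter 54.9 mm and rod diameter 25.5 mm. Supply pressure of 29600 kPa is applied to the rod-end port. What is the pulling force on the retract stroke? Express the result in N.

F ≈ 55000 N

Rod-side annular area A_ann = π/4 × (54.9² − 25.5²) = 1856 mm^2
On retraction the pressure acts on the annular area (bore minus rod).
F = P × A_ann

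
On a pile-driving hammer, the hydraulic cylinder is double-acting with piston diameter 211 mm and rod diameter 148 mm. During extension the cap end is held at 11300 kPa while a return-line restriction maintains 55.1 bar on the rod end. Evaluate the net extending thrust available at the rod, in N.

Cap-side area A_cap = π/4 × (211 mm)² = 34970 mm^2
Rod-side annular area A_ann = π/4 × (211² − 148²) = 17760 mm^2
Net thrust = P_cap·A_cap − P_rod·A_ann = 3.951e5 N − 97880 N

F ≈ 2.97e5 N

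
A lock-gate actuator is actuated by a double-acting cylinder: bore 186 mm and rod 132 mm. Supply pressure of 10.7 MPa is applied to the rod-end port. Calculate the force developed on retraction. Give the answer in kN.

Rod-side annular area A_ann = π/4 × (186² − 132²) = 13490 mm^2
On retraction the pressure acts on the annular area (bore minus rod).
F = P × A_ann

F ≈ 144 kN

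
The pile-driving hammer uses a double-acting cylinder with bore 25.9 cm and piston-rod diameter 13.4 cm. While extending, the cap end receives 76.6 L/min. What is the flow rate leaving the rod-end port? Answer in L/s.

Q_out ≈ 0.935 L/s

Cap-side area A_cap = π/4 × (25.9 cm)² = 526.9 cm^2
Rod-side annular area A_ann = π/4 × (25.9² − 13.4²) = 385.8 cm^2
Piston speed v = Q_in/A_cap; rod-end outflow Q_out = v × A_ann = Q_in × A_ann/A_cap.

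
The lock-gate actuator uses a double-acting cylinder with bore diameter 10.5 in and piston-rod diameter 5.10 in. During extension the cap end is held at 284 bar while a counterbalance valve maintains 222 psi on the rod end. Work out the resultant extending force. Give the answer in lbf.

Cap-side area A_cap = π/4 × (10.5 in)² = 86.59 in^2
Rod-side annular area A_ann = π/4 × (10.5² − 5.10²) = 66.16 in^2
Net thrust = P_cap·A_cap − P_rod·A_ann = 3.567e5 lbf − 14690 lbf

F ≈ 3.42e5 lbf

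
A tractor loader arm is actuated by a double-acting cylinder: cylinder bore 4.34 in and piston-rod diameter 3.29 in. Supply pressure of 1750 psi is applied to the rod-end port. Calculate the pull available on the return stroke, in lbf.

Rod-side annular area A_ann = π/4 × (4.34² − 3.29²) = 6.292 in^2
On retraction the pressure acts on the annular area (bore minus rod).
F = P × A_ann

F ≈ 11000 lbf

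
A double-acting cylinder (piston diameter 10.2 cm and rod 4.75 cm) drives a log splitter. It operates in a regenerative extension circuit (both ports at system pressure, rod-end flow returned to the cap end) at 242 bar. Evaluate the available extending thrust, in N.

With equal pressure on both faces, forces on the annular region cancel; the net push is pressure × rod cross-section.
Rod cross-section A_rod = π/4 × (4.75 cm)² = 17.72 cm^2
F = P × A_rod

F ≈ 42900 N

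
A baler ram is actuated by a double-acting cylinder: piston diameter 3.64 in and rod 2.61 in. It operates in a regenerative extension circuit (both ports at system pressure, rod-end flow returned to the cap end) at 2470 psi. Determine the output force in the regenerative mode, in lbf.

F ≈ 13200 lbf

With equal pressure on both faces, forces on the annular region cancel; the net push is pressure × rod cross-section.
Rod cross-section A_rod = π/4 × (2.61 in)² = 5.350 in^2
F = P × A_rod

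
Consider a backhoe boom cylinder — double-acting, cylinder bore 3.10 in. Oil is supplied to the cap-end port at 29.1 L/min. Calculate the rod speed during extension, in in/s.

v ≈ 3.92 in/s

Cap-side area A_cap = π/4 × (3.10 in)² = 7.548 in^2
v = Q / A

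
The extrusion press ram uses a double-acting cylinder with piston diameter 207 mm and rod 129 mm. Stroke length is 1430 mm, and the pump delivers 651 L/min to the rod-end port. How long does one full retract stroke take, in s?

t ≈ 2.71 s

Rod-side annular area A_ann = π/4 × (207² − 129²) = 20580 mm^2
Swept volume V = A × L; t = V / Q = A·L / Q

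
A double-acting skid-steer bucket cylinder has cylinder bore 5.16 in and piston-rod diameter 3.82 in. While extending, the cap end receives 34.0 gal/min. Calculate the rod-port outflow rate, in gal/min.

Q_out ≈ 15.4 gal/min

Cap-side area A_cap = π/4 × (5.16 in)² = 20.91 in^2
Rod-side annular area A_ann = π/4 × (5.16² − 3.82²) = 9.451 in^2
Piston speed v = Q_in/A_cap; rod-end outflow Q_out = v × A_ann = Q_in × A_ann/A_cap.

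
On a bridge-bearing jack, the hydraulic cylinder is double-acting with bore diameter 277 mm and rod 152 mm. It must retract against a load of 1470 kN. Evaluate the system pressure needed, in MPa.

P ≈ 34.9 MPa

Rod-side annular area A_ann = π/4 × (277² − 152²) = 42120 mm^2
Retraction: pressure acts on the annular area.
P = F / A = 1470 kN / A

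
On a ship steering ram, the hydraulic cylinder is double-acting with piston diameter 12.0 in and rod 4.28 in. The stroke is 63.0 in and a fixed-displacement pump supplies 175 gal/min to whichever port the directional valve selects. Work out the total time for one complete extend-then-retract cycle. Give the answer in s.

Cap-side area A_cap = π/4 × (12.0 in)² = 113.1 in^2
Rod-side annular area A_ann = π/4 × (12.0² − 4.28²) = 98.71 in^2
t_ext = A_cap·L/Q = 10.58 s
t_ret = A_ann·L/Q = 9.230 s
t_cycle = t_ext + t_ret

t ≈ 19.8 s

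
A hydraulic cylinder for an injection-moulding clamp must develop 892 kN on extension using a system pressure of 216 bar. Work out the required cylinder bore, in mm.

D ≈ 229 mm

Extension force acts on the full piston face: F = P × (π/4)D².
D = √(4F / (πP)) = √(4 × 892 kN / (π × 216 bar))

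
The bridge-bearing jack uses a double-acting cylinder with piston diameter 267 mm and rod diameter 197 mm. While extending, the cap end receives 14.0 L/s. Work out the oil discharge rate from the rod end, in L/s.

Q_out ≈ 6.38 L/s

Cap-side area A_cap = π/4 × (267 mm)² = 55990 mm^2
Rod-side annular area A_ann = π/4 × (267² − 197²) = 25510 mm^2
Piston speed v = Q_in/A_cap; rod-end outflow Q_out = v × A_ann = Q_in × A_ann/A_cap.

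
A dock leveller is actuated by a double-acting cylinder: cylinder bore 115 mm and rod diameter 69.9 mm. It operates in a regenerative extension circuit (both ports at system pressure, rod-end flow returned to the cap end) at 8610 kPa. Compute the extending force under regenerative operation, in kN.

With equal pressure on both faces, forces on the annular region cancel; the net push is pressure × rod cross-section.
Rod cross-section A_rod = π/4 × (69.9 mm)² = 3837 mm^2
F = P × A_rod

F ≈ 33.0 kN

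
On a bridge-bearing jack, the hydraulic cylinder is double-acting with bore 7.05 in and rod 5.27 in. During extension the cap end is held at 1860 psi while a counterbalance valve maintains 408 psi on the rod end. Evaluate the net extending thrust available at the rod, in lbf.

Cap-side area A_cap = π/4 × (7.05 in)² = 39.04 in^2
Rod-side annular area A_ann = π/4 × (7.05² − 5.27²) = 17.22 in^2
Net thrust = P_cap·A_cap − P_rod·A_ann = 72610 lbf − 7027 lbf

F ≈ 65600 lbf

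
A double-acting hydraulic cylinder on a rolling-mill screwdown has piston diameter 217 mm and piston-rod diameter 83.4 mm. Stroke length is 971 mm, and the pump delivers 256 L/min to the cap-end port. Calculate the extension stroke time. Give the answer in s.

Cap-side area A_cap = π/4 × (217 mm)² = 36980 mm^2
Swept volume V = A × L; t = V / Q = A·L / Q

t ≈ 8.42 s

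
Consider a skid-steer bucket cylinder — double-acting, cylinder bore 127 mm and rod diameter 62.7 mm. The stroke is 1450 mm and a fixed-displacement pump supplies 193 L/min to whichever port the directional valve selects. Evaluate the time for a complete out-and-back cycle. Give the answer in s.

t ≈ 10.0 s

Cap-side area A_cap = π/4 × (127 mm)² = 12670 mm^2
Rod-side annular area A_ann = π/4 × (127² − 62.7²) = 9580 mm^2
t_ext = A_cap·L/Q = 5.710 s
t_ret = A_ann·L/Q = 4.318 s
t_cycle = t_ext + t_ret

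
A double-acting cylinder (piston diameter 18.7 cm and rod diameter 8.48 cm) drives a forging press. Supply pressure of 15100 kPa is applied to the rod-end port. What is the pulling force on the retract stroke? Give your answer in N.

Rod-side annular area A_ann = π/4 × (18.7² − 8.48²) = 218.2 cm^2
On retraction the pressure acts on the annular area (bore minus rod).
F = P × A_ann

F ≈ 3.29e5 N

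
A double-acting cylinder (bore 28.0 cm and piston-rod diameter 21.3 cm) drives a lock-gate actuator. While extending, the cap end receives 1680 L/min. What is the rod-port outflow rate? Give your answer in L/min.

Cap-side area A_cap = π/4 × (28.0 cm)² = 615.8 cm^2
Rod-side annular area A_ann = π/4 × (28.0² − 21.3²) = 259.4 cm^2
Piston speed v = Q_in/A_cap; rod-end outflow Q_out = v × A_ann = Q_in × A_ann/A_cap.

Q_out ≈ 708 L/min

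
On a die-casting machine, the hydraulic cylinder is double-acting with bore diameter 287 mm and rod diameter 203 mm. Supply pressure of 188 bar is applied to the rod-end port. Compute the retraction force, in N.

F ≈ 6.08e5 N

Rod-side annular area A_ann = π/4 × (287² − 203²) = 32330 mm^2
On retraction the pressure acts on the annular area (bore minus rod).
F = P × A_ann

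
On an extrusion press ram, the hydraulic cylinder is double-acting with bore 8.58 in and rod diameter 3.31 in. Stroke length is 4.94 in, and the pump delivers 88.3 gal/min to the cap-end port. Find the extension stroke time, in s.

Cap-side area A_cap = π/4 × (8.58 in)² = 57.82 in^2
Swept volume V = A × L; t = V / Q = A·L / Q

t ≈ 0.840 s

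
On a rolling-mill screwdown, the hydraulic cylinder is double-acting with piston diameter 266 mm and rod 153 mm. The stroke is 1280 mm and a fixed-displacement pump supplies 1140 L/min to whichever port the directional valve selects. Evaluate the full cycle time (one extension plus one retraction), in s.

t ≈ 6.25 s

Cap-side area A_cap = π/4 × (266 mm)² = 55570 mm^2
Rod-side annular area A_ann = π/4 × (266² − 153²) = 37190 mm^2
t_ext = A_cap·L/Q = 3.744 s
t_ret = A_ann·L/Q = 2.505 s
t_cycle = t_ext + t_ret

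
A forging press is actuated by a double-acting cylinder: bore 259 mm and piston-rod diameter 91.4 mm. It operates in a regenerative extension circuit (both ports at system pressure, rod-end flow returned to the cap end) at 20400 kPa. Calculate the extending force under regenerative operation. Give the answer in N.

With equal pressure on both faces, forces on the annular region cancel; the net push is pressure × rod cross-section.
Rod cross-section A_rod = π/4 × (91.4 mm)² = 6561 mm^2
F = P × A_rod

F ≈ 1.34e5 N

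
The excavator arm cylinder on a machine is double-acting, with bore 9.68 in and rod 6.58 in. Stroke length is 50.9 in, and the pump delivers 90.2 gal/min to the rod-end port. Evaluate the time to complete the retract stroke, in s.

Rod-side annular area A_ann = π/4 × (9.68² − 6.58²) = 39.59 in^2
Swept volume V = A × L; t = V / Q = A·L / Q

t ≈ 5.80 s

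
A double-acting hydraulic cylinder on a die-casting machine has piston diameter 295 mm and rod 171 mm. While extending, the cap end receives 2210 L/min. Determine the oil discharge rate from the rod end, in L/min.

Cap-side area A_cap = π/4 × (295 mm)² = 68350 mm^2
Rod-side annular area A_ann = π/4 × (295² − 171²) = 45380 mm^2
Piston speed v = Q_in/A_cap; rod-end outflow Q_out = v × A_ann = Q_in × A_ann/A_cap.

Q_out ≈ 1470 L/min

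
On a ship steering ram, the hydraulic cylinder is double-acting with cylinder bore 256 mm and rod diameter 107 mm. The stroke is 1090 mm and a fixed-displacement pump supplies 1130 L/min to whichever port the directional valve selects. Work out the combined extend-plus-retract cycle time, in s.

Cap-side area A_cap = π/4 × (256 mm)² = 51470 mm^2
Rod-side annular area A_ann = π/4 × (256² − 107²) = 42480 mm^2
t_ext = A_cap·L/Q = 2.979 s
t_ret = A_ann·L/Q = 2.459 s
t_cycle = t_ext + t_ret

t ≈ 5.44 s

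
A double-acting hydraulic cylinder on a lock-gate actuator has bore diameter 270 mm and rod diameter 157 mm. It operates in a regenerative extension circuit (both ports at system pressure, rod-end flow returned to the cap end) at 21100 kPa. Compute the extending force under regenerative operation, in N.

F ≈ 4.08e5 N

With equal pressure on both faces, forces on the annular region cancel; the net push is pressure × rod cross-section.
Rod cross-section A_rod = π/4 × (157 mm)² = 19360 mm^2
F = P × A_rod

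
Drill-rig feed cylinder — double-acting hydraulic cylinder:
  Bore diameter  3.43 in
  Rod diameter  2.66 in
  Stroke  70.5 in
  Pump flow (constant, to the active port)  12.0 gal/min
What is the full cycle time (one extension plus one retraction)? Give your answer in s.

t ≈ 19.7 s

Cap-side area A_cap = π/4 × (3.43 in)² = 9.240 in^2
Rod-side annular area A_ann = π/4 × (3.43² − 2.66²) = 3.683 in^2
t_ext = A_cap·L/Q = 14.10 s
t_ret = A_ann·L/Q = 5.620 s
t_cycle = t_ext + t_ret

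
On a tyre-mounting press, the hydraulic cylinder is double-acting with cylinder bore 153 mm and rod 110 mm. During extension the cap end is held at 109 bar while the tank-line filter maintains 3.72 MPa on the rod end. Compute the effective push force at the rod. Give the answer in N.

F ≈ 1.67e5 N

Cap-side area A_cap = π/4 × (153 mm)² = 18390 mm^2
Rod-side annular area A_ann = π/4 × (153² − 110²) = 8882 mm^2
Net thrust = P_cap·A_cap − P_rod·A_ann = 2.004e5 N − 33040 N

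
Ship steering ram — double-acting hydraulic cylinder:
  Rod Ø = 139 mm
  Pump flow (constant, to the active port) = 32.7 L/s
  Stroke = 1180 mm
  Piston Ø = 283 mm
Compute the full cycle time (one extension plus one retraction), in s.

Cap-side area A_cap = π/4 × (283 mm)² = 62900 mm^2
Rod-side annular area A_ann = π/4 × (283² − 139²) = 47730 mm^2
t_ext = A_cap·L/Q = 2.270 s
t_ret = A_ann·L/Q = 1.722 s
t_cycle = t_ext + t_ret

t ≈ 3.99 s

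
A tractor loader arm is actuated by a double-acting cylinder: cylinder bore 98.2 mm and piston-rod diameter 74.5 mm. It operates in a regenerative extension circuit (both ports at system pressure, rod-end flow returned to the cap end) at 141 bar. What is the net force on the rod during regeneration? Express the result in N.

With equal pressure on both faces, forces on the annular region cancel; the net push is pressure × rod cross-section.
Rod cross-section A_rod = π/4 × (74.5 mm)² = 4359 mm^2
F = P × A_rod

F ≈ 61500 N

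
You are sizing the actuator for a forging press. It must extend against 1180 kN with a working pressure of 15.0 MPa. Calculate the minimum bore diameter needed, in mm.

Extension force acts on the full piston face: F = P × (π/4)D².
D = √(4F / (πP)) = √(4 × 1180 kN / (π × 15.0 MPa))

D ≈ 316 mm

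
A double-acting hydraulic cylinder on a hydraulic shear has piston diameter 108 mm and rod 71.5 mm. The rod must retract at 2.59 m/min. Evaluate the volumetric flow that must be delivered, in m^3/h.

Q ≈ 0.800 m^3/h

Rod-side annular area A_ann = π/4 × (108² − 71.5²) = 5146 mm^2
Q = A × v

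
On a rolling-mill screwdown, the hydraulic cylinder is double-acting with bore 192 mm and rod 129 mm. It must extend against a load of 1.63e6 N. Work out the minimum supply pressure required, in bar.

P ≈ 563 bar

Cap-side area A_cap = π/4 × (192 mm)² = 28950 mm^2
P = F / A = 1.63e6 N / A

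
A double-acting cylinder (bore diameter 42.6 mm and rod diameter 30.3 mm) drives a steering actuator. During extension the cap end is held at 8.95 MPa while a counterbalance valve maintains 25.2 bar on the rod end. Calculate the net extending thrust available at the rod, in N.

F ≈ 11000 N

Cap-side area A_cap = π/4 × (42.6 mm)² = 1425 mm^2
Rod-side annular area A_ann = π/4 × (42.6² − 30.3²) = 704.2 mm^2
Net thrust = P_cap·A_cap − P_rod·A_ann = 12760 N − 1775 N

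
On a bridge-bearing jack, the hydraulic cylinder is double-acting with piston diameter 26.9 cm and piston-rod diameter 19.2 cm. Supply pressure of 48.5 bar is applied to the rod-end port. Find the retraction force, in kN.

Rod-side annular area A_ann = π/4 × (26.9² − 19.2²) = 278.8 cm^2
On retraction the pressure acts on the annular area (bore minus rod).
F = P × A_ann

F ≈ 135 kN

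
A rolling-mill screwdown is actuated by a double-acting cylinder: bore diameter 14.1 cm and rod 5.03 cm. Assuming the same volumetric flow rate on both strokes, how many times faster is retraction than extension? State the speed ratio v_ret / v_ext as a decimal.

Cap-side area A_cap = π/4 × (14.1 cm)² = 156.1 cm^2
Rod-side annular area A_ann = π/4 × (14.1² − 5.03²) = 136.3 cm^2
For equal Q, v ∝ 1/A, so v_ret/v_ext = A_cap/A_ann.

v_ret/v_ext ≈ 1.15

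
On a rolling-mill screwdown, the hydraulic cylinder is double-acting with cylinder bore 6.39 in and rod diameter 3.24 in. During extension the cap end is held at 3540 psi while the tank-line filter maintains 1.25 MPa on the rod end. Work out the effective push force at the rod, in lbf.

Cap-side area A_cap = π/4 × (6.39 in)² = 32.07 in^2
Rod-side annular area A_ann = π/4 × (6.39² − 3.24²) = 23.82 in^2
Net thrust = P_cap·A_cap − P_rod·A_ann = 1.135e5 lbf − 4319 lbf

F ≈ 1.09e5 lbf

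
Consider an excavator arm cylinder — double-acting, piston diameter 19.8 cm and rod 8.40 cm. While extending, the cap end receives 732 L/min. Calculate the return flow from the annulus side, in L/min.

Q_out ≈ 600 L/min

Cap-side area A_cap = π/4 × (19.8 cm)² = 307.9 cm^2
Rod-side annular area A_ann = π/4 × (19.8² − 8.40²) = 252.5 cm^2
Piston speed v = Q_in/A_cap; rod-end outflow Q_out = v × A_ann = Q_in × A_ann/A_cap.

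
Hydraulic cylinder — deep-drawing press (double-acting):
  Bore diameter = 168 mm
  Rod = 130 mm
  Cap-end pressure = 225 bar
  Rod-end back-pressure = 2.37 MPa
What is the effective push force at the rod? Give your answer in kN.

F ≈ 478 kN

Cap-side area A_cap = π/4 × (168 mm)² = 22170 mm^2
Rod-side annular area A_ann = π/4 × (168² − 130²) = 8894 mm^2
Net thrust = P_cap·A_cap − P_rod·A_ann = 498.8 kN − 21.08 kN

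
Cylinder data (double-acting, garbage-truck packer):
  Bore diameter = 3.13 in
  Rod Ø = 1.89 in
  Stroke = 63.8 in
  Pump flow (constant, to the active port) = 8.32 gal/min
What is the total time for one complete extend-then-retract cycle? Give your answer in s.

t ≈ 25.1 s

Cap-side area A_cap = π/4 × (3.13 in)² = 7.694 in^2
Rod-side annular area A_ann = π/4 × (3.13² − 1.89²) = 4.889 in^2
t_ext = A_cap·L/Q = 15.33 s
t_ret = A_ann·L/Q = 9.738 s
t_cycle = t_ext + t_ret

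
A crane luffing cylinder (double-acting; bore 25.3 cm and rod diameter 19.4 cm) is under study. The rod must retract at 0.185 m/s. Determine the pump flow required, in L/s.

Q ≈ 3.83 L/s

Rod-side annular area A_ann = π/4 × (25.3² − 19.4²) = 207.1 cm^2
Q = A × v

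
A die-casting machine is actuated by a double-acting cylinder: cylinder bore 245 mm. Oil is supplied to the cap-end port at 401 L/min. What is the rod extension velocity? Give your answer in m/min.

v ≈ 8.51 m/min

Cap-side area A_cap = π/4 × (245 mm)² = 47140 mm^2
v = Q / A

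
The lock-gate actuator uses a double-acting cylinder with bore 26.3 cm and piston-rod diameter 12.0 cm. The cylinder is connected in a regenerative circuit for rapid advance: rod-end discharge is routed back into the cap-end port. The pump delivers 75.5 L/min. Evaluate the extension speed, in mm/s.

v ≈ 111 mm/s

In regeneration the rod-end outflow joins the pump flow into the cap end, so the net volume the pump must supply per unit advance equals the rod cross-section area.
Rod cross-section A_rod = π/4 × (12.0 cm)² = 113.1 cm^2
v = Q_pump / A_rod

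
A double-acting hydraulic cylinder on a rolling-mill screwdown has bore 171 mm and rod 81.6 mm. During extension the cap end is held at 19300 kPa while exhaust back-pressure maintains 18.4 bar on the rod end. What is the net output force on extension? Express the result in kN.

Cap-side area A_cap = π/4 × (171 mm)² = 22970 mm^2
Rod-side annular area A_ann = π/4 × (171² − 81.6²) = 17740 mm^2
Net thrust = P_cap·A_cap − P_rod·A_ann = 443.2 kN − 32.63 kN

F ≈ 411 kN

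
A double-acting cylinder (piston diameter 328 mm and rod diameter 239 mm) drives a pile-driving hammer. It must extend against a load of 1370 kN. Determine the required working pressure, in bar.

P ≈ 162 bar

Cap-side area A_cap = π/4 × (328 mm)² = 84500 mm^2
P = F / A = 1370 kN / A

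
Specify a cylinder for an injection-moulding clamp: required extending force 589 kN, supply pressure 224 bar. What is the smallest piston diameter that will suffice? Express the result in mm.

Extension force acts on the full piston face: F = P × (π/4)D².
D = √(4F / (πP)) = √(4 × 589 kN / (π × 224 bar))

D ≈ 183 mm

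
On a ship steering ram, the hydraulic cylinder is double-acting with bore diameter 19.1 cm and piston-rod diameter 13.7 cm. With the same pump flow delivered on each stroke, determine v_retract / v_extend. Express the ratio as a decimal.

Cap-side area A_cap = π/4 × (19.1 cm)² = 286.5 cm^2
Rod-side annular area A_ann = π/4 × (19.1² − 13.7²) = 139.1 cm^2
For equal Q, v ∝ 1/A, so v_ret/v_ext = A_cap/A_ann.

v_ret/v_ext ≈ 2.06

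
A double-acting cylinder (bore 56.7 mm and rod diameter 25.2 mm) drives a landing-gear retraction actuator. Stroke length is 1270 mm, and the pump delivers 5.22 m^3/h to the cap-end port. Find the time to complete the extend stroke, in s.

Cap-side area A_cap = π/4 × (56.7 mm)² = 2525 mm^2
Swept volume V = A × L; t = V / Q = A·L / Q

t ≈ 2.21 s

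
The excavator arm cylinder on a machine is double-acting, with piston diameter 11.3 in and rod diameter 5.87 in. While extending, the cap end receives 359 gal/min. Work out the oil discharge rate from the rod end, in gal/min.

Cap-side area A_cap = π/4 × (11.3 in)² = 100.3 in^2
Rod-side annular area A_ann = π/4 × (11.3² − 5.87²) = 73.23 in^2
Piston speed v = Q_in/A_cap; rod-end outflow Q_out = v × A_ann = Q_in × A_ann/A_cap.

Q_out ≈ 262 gal/min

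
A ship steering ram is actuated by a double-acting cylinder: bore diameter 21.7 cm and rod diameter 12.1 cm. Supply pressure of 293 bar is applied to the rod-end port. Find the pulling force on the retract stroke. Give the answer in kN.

F ≈ 747 kN

Rod-side annular area A_ann = π/4 × (21.7² − 12.1²) = 254.8 cm^2
On retraction the pressure acts on the annular area (bore minus rod).
F = P × A_ann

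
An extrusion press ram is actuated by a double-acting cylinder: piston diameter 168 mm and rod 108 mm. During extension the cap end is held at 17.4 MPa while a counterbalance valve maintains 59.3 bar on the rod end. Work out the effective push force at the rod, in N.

F ≈ 3.09e5 N

Cap-side area A_cap = π/4 × (168 mm)² = 22170 mm^2
Rod-side annular area A_ann = π/4 × (168² − 108²) = 13010 mm^2
Net thrust = P_cap·A_cap − P_rod·A_ann = 3.857e5 N − 77130 N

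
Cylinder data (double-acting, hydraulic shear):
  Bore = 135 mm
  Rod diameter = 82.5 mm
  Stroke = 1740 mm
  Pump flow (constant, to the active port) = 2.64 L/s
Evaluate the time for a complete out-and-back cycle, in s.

t ≈ 15.3 s

Cap-side area A_cap = π/4 × (135 mm)² = 14310 mm^2
Rod-side annular area A_ann = π/4 × (135² − 82.5²) = 8968 mm^2
t_ext = A_cap·L/Q = 9.434 s
t_ret = A_ann·L/Q = 5.911 s
t_cycle = t_ext + t_ret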